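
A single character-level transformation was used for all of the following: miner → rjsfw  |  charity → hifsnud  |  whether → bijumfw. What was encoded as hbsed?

Shifts by position in miner: pos 0: m→r (+5), pos 1: i→j (+1), pos 2: n→s (+5), pos 3: e→f (+1) — repeating every 2. A repeating key of period 2 is used — shifts +5, +1 over and over.
Reversing it on hbsed: h−5=c, b−1=a, s−5=n, e−1=d, d−5=y.

candy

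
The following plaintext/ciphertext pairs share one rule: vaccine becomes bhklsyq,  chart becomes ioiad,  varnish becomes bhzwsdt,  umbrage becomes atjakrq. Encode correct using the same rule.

ivzaonf

In vaccine: v→b is +6, a→h is +7, c→k is +8, c→l is +9 — the shift increases by 1 each position. Letter i (0-indexed) is shifted by i+6, so successive shifts are 6, 7, 8, ….
On correct: c+6=i, o+7=v, r+8=z, r+9=a, e+10=o, c+11=n, t+12=f.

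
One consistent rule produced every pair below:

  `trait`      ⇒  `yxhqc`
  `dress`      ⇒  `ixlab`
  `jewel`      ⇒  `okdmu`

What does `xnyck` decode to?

Letter i (0-indexed) is shifted by i+5, so successive shifts are 5, 6, 7, ….
Reversing it on xnyck: x−5=s, n−6=h, y−7=r, c−8=u, k−9=b.

shrub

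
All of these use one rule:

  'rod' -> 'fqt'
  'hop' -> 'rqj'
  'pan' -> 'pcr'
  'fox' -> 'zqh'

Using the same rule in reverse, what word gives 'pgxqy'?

woven

The output letters match the input read backwards, each shifted +2: rod reversed is dor. Two steps: reverse the string, then apply a Caesar shift of +2.
Decoding pgxqy: shift back: p−2=n, g−2=e, x−2=v, q−2=o, y−2=w → nevow; then reverse → woven.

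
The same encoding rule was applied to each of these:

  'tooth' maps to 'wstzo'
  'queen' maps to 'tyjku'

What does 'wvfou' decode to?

train

In tooth: t→w is +3, o→s is +4, o→t is +5, t→z is +6 — the shift increases by 1 each position. The shift increases by 1 at each position, starting from +3: 3, 4, 5, ….
Reversing it on wvfou: w−3=t, v−4=r, f−5=a, o−6=i, u−7=n.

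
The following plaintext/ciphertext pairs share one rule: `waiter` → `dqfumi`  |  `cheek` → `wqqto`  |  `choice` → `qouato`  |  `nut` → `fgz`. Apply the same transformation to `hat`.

The output letters match the input read backwards, each shifted +12: waiter reversed is retiaw. The word is reversed, then every letter is shifted forward by 12.
Applying it to hat: reverse → tah; then shift: t+12=f, a+12=m, h+12=t.

fmt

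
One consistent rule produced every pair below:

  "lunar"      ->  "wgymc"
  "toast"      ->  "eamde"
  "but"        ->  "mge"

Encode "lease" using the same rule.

wqmdq

The shift depends on letter class: consonant l→w is +11, but vowel u→g is +12. The rule splits by letter class: vowels +12, consonants +11.
On lease: l(cons)+11=w, e(vowel)+12=q, a(vowel)+12=m, s(cons)+11=d, e(vowel)+12=q.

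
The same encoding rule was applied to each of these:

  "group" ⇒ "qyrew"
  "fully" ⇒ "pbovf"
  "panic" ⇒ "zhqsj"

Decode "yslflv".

Shifts by position in group: pos 0: g→q (+10), pos 1: r→y (+7), pos 2: o→r (+3), pos 3: u→e (+10), pos 4: p→w (+7) — repeating every 3. The shifts repeat in a cycle of length 3: positions 0,1,… shift by +10, +7, +3, then the pattern repeats.
Undoing it on yslflv: y−10=o, s−7=l, l−3=i, f−10=v, l−7=e, v−3=s.

olives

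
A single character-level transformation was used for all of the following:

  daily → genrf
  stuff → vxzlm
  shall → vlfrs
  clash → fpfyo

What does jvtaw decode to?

group

Letter i (0-indexed) is shifted by i+3, so successive shifts are 3, 4, 5, ….
Decoding jvtaw: j−3=g, v−4=r, t−5=o, a−6=u, w−7=p.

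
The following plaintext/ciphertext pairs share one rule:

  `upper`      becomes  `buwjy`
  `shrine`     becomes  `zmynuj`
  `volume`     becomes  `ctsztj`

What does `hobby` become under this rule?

Shifts by position in upper: pos 0: u→b (+7), pos 1: p→u (+5), pos 2: p→w (+7), pos 3: e→j (+5) — repeating every 2. It's a Vigenère-style cipher with numeric key [7,5]: position i shifts by key[i mod 2].
Applying it to hobby: h+7=o, o+5=t, b+7=i, b+5=g, y+7=f.

otigf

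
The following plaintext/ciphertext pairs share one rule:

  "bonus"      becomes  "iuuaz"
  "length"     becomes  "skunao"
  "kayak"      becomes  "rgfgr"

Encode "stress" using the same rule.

zaykzz

Two shifts are in play — +6 for a/e/i/o/u, +7 for every other letter.
On stress: s(cons)+7=z, t(cons)+7=a, r(cons)+7=y, e(vowel)+6=k, s(cons)+7=z, s(cons)+7=z.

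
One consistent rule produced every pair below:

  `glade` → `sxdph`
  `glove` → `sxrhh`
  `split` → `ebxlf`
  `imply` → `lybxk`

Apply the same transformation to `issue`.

leexh

Two shifts are in play — +3 for a/e/i/o/u, +12 for every other letter.
Applying it to issue: i(vowel)+3=l, s(cons)+12=e, s(cons)+12=e, u(vowel)+3=x, e(vowel)+3=h.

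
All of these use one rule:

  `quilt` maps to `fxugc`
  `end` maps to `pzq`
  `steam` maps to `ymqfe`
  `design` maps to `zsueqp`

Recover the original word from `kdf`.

try

Read the word backwards and shift each letter +12.
Undoing it on kdf: shift back: k−12=y, d−12=r, f−12=t → yrt; then reverse → try.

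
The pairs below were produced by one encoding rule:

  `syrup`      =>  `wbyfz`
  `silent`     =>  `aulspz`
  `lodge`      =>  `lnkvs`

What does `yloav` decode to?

other

The output letters match the input read backwards, each shifted +7: syrup reversed is purys. The word is reversed, then every letter is shifted forward by 7.
Undoing it on yloav: shift back: y−7=r, l−7=e, o−7=h, a−7=t, v−7=o → rehto; then reverse → other.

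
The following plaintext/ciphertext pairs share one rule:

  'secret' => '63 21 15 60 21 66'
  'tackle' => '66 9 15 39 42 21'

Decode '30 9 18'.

With a=1..z=26, the number is 3·pos + 6.
Undoing it on 30 9 18: 30→(30−6)÷3=8=h, 9→(9−6)÷3=1=a, 18→(18−6)÷3=4=d.

had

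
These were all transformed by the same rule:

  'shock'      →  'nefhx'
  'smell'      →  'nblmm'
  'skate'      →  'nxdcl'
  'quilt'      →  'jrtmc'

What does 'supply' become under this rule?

s(18)→n(13) and h(7)→e(4) fit y≡15x+3 (mod 26); the inverse of 15 mod 26 is 7. This is an affine cipher: with a=0,…,z=25, each position x becomes (15x+3) mod 26.
For supply: s(18)→15·18+3≡13=n; u(20)→15·20+3≡17=r; p(15)→15·15+3≡20=u; p(15)→15·15+3≡20=u; l(11)→15·11+3≡12=m; y(24)→15·24+3≡25=z (all mod 26).

nruumz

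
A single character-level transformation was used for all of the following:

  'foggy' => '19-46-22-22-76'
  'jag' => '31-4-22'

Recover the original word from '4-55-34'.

f(#6)→19 and o(#15)→46: differences scale by 3, so n = 3·pos + 1. The formula is n = 3×(alphabet index, a=1) + 1.
Decoding 4-55-34: 4→(4−1)÷3=1=a, 55→(55−1)÷3=18=r, 34→(34−1)÷3=11=k.

ark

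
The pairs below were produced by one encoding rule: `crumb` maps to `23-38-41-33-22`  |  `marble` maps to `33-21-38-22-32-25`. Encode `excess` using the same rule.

Letters become their 1-based position plus 20 (so a→21, b→22, …).
Applying it to excess: e=5→25, x=24→44, c=3→23, e=5→25, s=19→39, s=19→39.

25-44-23-25-39-39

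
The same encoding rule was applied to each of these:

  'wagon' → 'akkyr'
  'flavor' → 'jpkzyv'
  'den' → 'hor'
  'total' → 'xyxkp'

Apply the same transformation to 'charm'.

glkvq

The shift depends on letter class: consonant w→a is +4, but vowel a→k is +10. Two shifts are in play — +10 for a/e/i/o/u, +4 for every other letter.
On charm: c(cons)+4=g, h(cons)+4=l, a(vowel)+10=k, r(cons)+4=v, m(cons)+4=q.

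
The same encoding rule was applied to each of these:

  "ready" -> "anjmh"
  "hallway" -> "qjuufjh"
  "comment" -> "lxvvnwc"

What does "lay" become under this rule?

ujh

Compare letters: r→a is +9, e→n is +9, a→j is +9 — a constant shift. Every letter moves 9 places later in the alphabet, wrapping around z→a.
Applying it to lay: l+9=u, a+9=j, y+9=h.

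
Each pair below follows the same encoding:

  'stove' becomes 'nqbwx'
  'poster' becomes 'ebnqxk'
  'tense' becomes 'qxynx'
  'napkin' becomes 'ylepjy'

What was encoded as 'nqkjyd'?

string

This is an affine cipher: with a=0,…,z=25, each position x becomes (3x+11) mod 26.
Undoing it on nqkjyd: n(13)→9·(13−11)≡18=s; q(16)→9·(16−11)≡19=t; k(10)→9·(10−11)≡17=r; j(9)→9·(9−11)≡8=i; y(24)→9·(24−11)≡13=n; d(3)→9·(3−11)≡6=g (all mod 26).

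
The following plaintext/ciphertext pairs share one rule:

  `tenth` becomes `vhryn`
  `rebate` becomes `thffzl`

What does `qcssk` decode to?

ozone

Each letter shifts forward by (position + 2), i.e. 2, 3, 4, … — the shift grows by one for each successive letter.
Undoing it on qcssk: q−2=o, c−3=z, s−4=o, s−5=n, k−6=e.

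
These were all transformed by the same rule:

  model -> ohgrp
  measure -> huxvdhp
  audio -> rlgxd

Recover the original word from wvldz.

The output letters match the input read backwards, each shifted +3: model reversed is ledom. Two steps: reverse the string, then apply a Caesar shift of +3.
Reversing it on wvldz: shift back: w−3=t, v−3=s, l−3=i, d−3=a, z−3=w → tsiaw; then reverse → waist.

waist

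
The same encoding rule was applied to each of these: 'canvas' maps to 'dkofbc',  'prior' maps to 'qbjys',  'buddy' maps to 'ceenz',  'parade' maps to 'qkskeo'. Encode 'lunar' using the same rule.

Shifts by position in canvas: pos 0: c→d (+1), pos 1: a→k (+10), pos 2: n→o (+1), pos 3: v→f (+10) — repeating every 2. The shifts repeat in a cycle of length 2: positions 0,1,… shift by +1, +10, then the pattern repeats.
Applying it to lunar: l+1=m, u+10=e, n+1=o, a+10=k, r+1=s.

meoks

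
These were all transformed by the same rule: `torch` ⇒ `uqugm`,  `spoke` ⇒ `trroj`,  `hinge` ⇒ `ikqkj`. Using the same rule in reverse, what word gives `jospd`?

imply

Letter i (0-indexed) is shifted by i+1, so successive shifts are 1, 2, 3, ….
Decoding jospd: j−1=i, o−2=m, s−3=p, p−4=l, d−5=y.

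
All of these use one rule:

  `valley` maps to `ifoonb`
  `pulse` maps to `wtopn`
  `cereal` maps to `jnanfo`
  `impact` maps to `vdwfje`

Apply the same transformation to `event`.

v(21)→i(8) and a(0)→f(5) fit y≡15x+5 (mod 26); the inverse of 15 mod 26 is 7. This is an affine cipher: with a=0,…,z=25, each position x becomes (15x+5) mod 26.
On event: e(4)→15·4+5≡13=n; v(21)→15·21+5≡8=i; e(4)→15·4+5≡13=n; n(13)→15·13+5≡18=s; t(19)→15·19+5≡4=e (all mod 26).

ninse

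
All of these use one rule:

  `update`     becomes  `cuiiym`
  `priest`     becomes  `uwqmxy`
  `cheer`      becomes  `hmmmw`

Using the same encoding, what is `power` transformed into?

The shift depends on letter class: consonant p→u is +5, but vowel u→c is +8. Two shifts are in play — +8 for a/e/i/o/u, +5 for every other letter.
Applying it to power: p(cons)+5=u, o(vowel)+8=w, w(cons)+5=b, e(vowel)+8=m, r(cons)+5=w.

uwbmw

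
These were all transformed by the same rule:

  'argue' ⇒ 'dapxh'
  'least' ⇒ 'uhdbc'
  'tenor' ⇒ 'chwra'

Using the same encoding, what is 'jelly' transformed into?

Two shifts are in play — +3 for a/e/i/o/u, +9 for every other letter.
On jelly: j(cons)+9=s, e(vowel)+3=h, l(cons)+9=u, l(cons)+9=u, y(cons)+9=h.

shuuh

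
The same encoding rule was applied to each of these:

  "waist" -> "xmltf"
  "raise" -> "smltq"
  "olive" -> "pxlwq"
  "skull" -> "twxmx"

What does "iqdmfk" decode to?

A repeating key of period 3 is used — shifts +1, +12, +3 over and over.
Decoding iqdmfk: i−1=h, q−12=e, d−3=a, m−1=l, f−12=t, k−3=h.

health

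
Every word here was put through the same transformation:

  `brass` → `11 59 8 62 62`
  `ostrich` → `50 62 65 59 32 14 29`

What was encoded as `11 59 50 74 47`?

b(#2)→11 and r(#18)→59: differences scale by 3, so n = 3·pos + 5. The formula is n = 3×(alphabet index, a=1) + 5.
Reversing it on 11 59 50 74 47: 11→(11−5)÷3=2=b, 59→(59−5)÷3=18=r, 50→(50−5)÷3=15=o, 74→(74−5)÷3=23=w, 47→(47−5)÷3=14=n.

brown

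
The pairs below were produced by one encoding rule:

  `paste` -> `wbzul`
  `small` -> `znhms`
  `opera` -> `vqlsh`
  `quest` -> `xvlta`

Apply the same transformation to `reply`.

yfwmf

Shifts by position in paste: pos 0: p→w (+7), pos 1: a→b (+1), pos 2: s→z (+7), pos 3: t→u (+1) — repeating every 2. The shifts repeat in a cycle of length 2: positions 0,1,… shift by +7, +1, then the pattern repeats.
For reply: r+7=y, e+1=f, p+7=w, l+1=m, y+7=f.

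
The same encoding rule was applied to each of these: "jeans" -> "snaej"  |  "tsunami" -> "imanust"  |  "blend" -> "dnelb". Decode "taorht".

throat

The output letters match the input read backwards: jeans reversed is snaej. It's just the letters in reverse order.
Reversing it on taorht: then reverse → throat.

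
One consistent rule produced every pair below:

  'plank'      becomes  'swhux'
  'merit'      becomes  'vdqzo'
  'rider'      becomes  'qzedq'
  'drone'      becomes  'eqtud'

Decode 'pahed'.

shade

This is an affine cipher: with a=0,…,z=25, each position x becomes (25x+7) mod 26.
Decoding pahed: p(15)→25·(15−7)≡18=s; a(0)→25·(0−7)≡7=h; h(7)→25·(7−7)≡0=a; e(4)→25·(4−7)≡3=d; d(3)→25·(3−7)≡4=e (all mod 26).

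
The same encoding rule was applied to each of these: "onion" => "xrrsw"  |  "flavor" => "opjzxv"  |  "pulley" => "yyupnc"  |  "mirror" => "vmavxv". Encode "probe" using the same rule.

yvxfn

Shifts by position in onion: pos 0: o→x (+9), pos 1: n→r (+4), pos 2: i→r (+9), pos 3: o→s (+4) — repeating every 2. It's a Vigenère-style cipher with numeric key [9,4]: position i shifts by key[i mod 2].
On probe: p+9=y, r+4=v, o+9=x, b+4=f, e+9=n.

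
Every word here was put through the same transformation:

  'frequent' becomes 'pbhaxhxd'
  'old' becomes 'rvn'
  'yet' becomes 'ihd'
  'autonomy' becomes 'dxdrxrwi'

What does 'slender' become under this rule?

cvhxnhb

Vowels shift forward by 3 and consonants shift forward by 10.
On slender: s(cons)+10=c, l(cons)+10=v, e(vowel)+3=h, n(cons)+10=x, d(cons)+10=n, e(vowel)+3=h, r(cons)+10=b.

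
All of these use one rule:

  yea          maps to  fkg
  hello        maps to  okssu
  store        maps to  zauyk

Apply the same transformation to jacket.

The rule splits by letter class: vowels +6, consonants +7.
On jacket: j(cons)+7=q, a(vowel)+6=g, c(cons)+7=j, k(cons)+7=r, e(vowel)+6=k, t(cons)+7=a.

qgjrka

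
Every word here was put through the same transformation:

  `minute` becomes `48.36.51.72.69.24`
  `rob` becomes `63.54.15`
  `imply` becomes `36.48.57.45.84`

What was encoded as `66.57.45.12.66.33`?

splash

m(#13)→48 and i(#9)→36: differences scale by 3, so n = 3·pos + 9. The formula is n = 3×(alphabet index, a=1) + 9.
Undoing it on 66.57.45.12.66.33: 66→(66−9)÷3=19=s, 57→(57−9)÷3=16=p, 45→(45−9)÷3=12=l, 12→(12−9)÷3=1=a, 66→(66−9)÷3=19=s, 33→(33−9)÷3=8=h.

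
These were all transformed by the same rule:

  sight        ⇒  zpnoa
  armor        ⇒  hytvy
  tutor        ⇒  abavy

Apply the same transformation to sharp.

zohyw

Compare letters: s→z is +7, i→p is +7, g→n is +7 — a constant shift. Every letter moves 7 places later in the alphabet, wrapping around z→a.
On sharp: s+7=z, h+7=o, a+7=h, r+7=y, p+7=w.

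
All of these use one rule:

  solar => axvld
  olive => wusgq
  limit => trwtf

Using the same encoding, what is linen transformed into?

trxpz

In solar: s→a is +8, o→x is +9, l→v is +10, a→l is +11 — the shift increases by 1 each position. The shift increases by 1 at each position, starting from +8: 8, 9, 10, ….
On linen: l+8=t, i+9=r, n+10=x, e+11=p, n+12=z.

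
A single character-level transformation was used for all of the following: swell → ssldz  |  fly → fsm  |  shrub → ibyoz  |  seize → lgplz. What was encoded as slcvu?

novel

The output letters match the input read backwards, each shifted +7: swell reversed is llews. Read the word backwards and shift each letter +7.
Undoing it on slcvu: shift back: s−7=l, l−7=e, c−7=v, v−7=o, u−7=n → levon; then reverse → novel.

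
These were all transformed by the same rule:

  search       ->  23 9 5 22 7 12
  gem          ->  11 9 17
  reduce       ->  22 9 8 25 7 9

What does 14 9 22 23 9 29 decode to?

jersey

s is letter #19 and maps to 23: an offset of 4. Letters become their 1-based position plus 4 (so a→5, b→6, …).
Reversing it on 14 9 22 23 9 29: 14→(14−4)÷1=10=j, 9→(9−4)÷1=5=e, 22→(22−4)÷1=18=r, 23→(23−4)÷1=19=s, 9→(9−4)÷1=5=e, 29→(29−4)÷1=25=y.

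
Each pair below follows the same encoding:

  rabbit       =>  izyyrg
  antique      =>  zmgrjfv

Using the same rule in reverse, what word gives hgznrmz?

stamina

Each pair mirrors across the alphabet (r↔i, a↔z, b↔y): positions sum to 25. Letters are reflected about the middle of the alphabet (position → 25−position): Atbash.
Decoding hgznrmz: h↔s, g↔t, z↔a, n↔m, r↔i, m↔n, z↔a.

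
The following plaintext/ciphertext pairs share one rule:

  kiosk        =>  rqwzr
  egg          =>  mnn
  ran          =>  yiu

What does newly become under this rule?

The shift depends on letter class: consonant k→r is +7, but vowel i→q is +8. The rule splits by letter class: vowels +8, consonants +7.
On newly: n(cons)+7=u, e(vowel)+8=m, w(cons)+7=d, l(cons)+7=s, y(cons)+7=f.

umdsf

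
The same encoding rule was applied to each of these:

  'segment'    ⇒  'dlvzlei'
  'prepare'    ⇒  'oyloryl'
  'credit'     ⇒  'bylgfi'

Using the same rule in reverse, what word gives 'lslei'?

event

s(18)→d(3) and e(4)→l(11) fit y≡5x+17 (mod 26); the inverse of 5 mod 26 is 21. Treating letters as 0–25, the rule is x ↦ 5x + 17 (mod 26).
Decoding lslei: l(11)→21·(11−17)≡4=e; s(18)→21·(18−17)≡21=v; l(11)→21·(11−17)≡4=e; e(4)→21·(4−17)≡13=n; i(8)→21·(8−17)≡19=t (all mod 26).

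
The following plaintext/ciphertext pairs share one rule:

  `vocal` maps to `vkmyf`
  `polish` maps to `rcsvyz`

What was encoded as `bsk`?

The output letters match the input read backwards, each shifted +10: vocal reversed is lacov. Two steps: reverse the string, then apply a Caesar shift of +10.
Reversing it on bsk: shift back: b−10=r, s−10=i, k−10=a → ria; then reverse → air.

air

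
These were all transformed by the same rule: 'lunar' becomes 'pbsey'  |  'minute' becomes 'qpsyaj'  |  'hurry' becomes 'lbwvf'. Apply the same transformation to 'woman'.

avreu

Shifts by position in lunar: pos 0: l→p (+4), pos 1: u→b (+7), pos 2: n→s (+5), pos 3: a→e (+4), pos 4: r→y (+7) — repeating every 3. A repeating key of period 3 is used — shifts +4, +7, +5 over and over.
For woman: w+4=a, o+7=v, m+5=r, a+4=e, n+7=u.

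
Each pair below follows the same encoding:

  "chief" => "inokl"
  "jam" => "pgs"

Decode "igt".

Compare letters: c→i is +6, h→n is +6, i→o is +6 — a constant shift. Every letter moves 6 places later in the alphabet, wrapping around z→a.
Decoding igt: i−6=c, g−6=a, t−6=n.

can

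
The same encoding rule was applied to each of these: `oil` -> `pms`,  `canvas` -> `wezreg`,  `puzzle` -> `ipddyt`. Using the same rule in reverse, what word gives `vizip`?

lever

The output letters match the input read backwards, each shifted +4: oil reversed is lio. The word is reversed, then every letter is shifted forward by 4.
Reversing it on vizip: shift back: v−4=r, i−4=e, z−4=v, i−4=e, p−4=l → revel; then reverse → lever.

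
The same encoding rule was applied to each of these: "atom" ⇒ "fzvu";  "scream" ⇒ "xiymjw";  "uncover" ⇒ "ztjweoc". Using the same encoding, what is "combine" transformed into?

hutjrxp

In atom: a→f is +5, t→z is +6, o→v is +7, m→u is +8 — the shift increases by 1 each position. Letter i (0-indexed) is shifted by i+5, so successive shifts are 5, 6, 7, ….
Applying it to combine: c+5=h, o+6=u, m+7=t, b+8=j, i+9=r, n+10=x, e+11=p.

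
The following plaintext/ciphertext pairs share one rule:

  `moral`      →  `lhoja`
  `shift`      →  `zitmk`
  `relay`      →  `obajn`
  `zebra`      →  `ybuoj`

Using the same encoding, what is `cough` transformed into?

fhvxi

m(12)→l(11) and o(14)→h(7) fit y≡11x+9 (mod 26); the inverse of 11 mod 26 is 19. Treating letters as 0–25, the rule is x ↦ 11x + 9 (mod 26).
On cough: c(2)→11·2+9≡5=f; o(14)→11·14+9≡7=h; u(20)→11·20+9≡21=v; g(6)→11·6+9≡23=x; h(7)→11·7+9≡8=i (all mod 26).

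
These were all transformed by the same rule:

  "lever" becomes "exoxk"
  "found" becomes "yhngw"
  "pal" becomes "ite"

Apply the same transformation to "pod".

ihw

This is a Caesar cipher with shift 19.
On pod: p+19=i, o+19=h, d+19=w.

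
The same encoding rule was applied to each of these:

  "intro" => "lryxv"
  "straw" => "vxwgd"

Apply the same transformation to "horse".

In intro: i→l is +3, n→r is +4, t→y is +5, r→x is +6 — the shift increases by 1 each position. Each letter shifts forward by (position + 3), i.e. 3, 4, 5, … — the shift grows by one for each successive letter.
On horse: h+3=k, o+4=s, r+5=w, s+6=y, e+7=l.

kswyl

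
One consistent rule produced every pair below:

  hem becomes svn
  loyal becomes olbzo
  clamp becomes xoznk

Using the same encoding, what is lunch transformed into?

Each pair mirrors across the alphabet (h↔s, e↔v, m↔n): positions sum to 25. Letters are reflected about the middle of the alphabet (position → 25−position): Atbash.
On lunch: l↔o, u↔f, n↔m, c↔x, h↔s.

ofmxs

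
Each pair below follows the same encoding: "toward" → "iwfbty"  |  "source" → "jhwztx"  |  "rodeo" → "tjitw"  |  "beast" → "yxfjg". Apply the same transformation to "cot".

yth

The output letters match the input read backwards, each shifted +5: toward reversed is drawot. Two steps: reverse the string, then apply a Caesar shift of +5.
Applying it to cot: reverse → toc; then shift: t+5=y, o+5=t, c+5=h.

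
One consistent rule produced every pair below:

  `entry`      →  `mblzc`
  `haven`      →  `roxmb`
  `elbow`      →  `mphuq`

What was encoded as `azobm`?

crane

Each letter's alphabet position (a=0..z=25) is mapped through 19·x+14 mod 26 — an affine cipher.
Undoing it on azobm: a(0)→11·(0−14)≡2=c; z(25)→11·(25−14)≡17=r; o(14)→11·(14−14)≡0=a; b(1)→11·(1−14)≡13=n; m(12)→11·(12−14)≡4=e (all mod 26).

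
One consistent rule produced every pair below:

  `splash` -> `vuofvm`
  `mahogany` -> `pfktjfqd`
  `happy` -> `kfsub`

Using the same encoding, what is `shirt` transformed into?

Shifts by position in splash: pos 0: s→v (+3), pos 1: p→u (+5), pos 2: l→o (+3), pos 3: a→f (+5) — repeating every 2. A repeating key of period 2 is used — shifts +3, +5 over and over.
For shirt: s+3=v, h+5=m, i+3=l, r+5=w, t+3=w.

vmlww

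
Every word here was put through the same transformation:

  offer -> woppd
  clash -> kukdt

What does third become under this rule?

bqscp

In offer: o→w is +8, f→o is +9, f→p is +10, e→p is +11 — the shift increases by 1 each position. Each letter shifts forward by (position + 8), i.e. 8, 9, 10, … — the shift grows by one for each successive letter.
On third: t+8=b, h+9=q, i+10=s, r+11=c, d+12=p.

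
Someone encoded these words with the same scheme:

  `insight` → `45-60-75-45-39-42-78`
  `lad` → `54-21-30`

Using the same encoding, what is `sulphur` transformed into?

i(#9)→45 and n(#14)→60: differences scale by 3, so n = 3·pos + 18. With a=1..z=26, the number is 3·pos + 18.
For sulphur: s=19→75, u=21→81, l=12→54, p=16→66, h=8→42, u=21→81, r=18→72.

75-81-54-66-42-81-72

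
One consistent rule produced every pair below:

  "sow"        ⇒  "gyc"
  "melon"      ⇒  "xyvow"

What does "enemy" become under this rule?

iwoxo

The output letters match the input read backwards, each shifted +10: sow reversed is wos. The word is reversed, then every letter is shifted forward by 10.
On enemy: reverse → ymene; then shift: y+10=i, m+10=w, e+10=o, n+10=x, e+10=o.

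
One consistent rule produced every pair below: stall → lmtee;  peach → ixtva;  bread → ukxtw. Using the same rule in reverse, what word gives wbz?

Compare letters: s→l is +19, t→m is +19, a→t is +19 — a constant shift. Every letter moves 19 places later in the alphabet, wrapping around z→a.
Decoding wbz: w−19=d, b−19=i, z−19=g.

dig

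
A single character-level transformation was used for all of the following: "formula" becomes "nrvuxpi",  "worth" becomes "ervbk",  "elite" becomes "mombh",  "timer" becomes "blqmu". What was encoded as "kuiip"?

cream

Shifts by position in formula: pos 0: f→n (+8), pos 1: o→r (+3), pos 2: r→v (+4), pos 3: m→u (+8), pos 4: u→x (+3), pos 5: l→p (+4) — repeating every 3. It's a Vigenère-style cipher with numeric key [8,3,4]: position i shifts by key[i mod 3].
Undoing it on kuiip: k−8=c, u−3=r, i−4=e, i−8=a, p−3=m.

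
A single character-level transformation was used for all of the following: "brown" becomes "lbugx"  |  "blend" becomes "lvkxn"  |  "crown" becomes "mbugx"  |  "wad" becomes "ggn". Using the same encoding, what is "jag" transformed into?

tgq

The rule splits by letter class: vowels +6, consonants +10.
On jag: j(cons)+10=t, a(vowel)+6=g, g(cons)+10=q.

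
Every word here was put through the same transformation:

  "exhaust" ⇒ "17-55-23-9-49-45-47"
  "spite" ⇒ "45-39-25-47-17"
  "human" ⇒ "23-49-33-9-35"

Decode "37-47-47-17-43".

otter

e(#5)→17 and x(#24)→55: differences scale by 2, so n = 2·pos + 7. The formula is n = 2×(alphabet index, a=1) + 7.
Reversing it on 37-47-47-17-43: 37→(37−7)÷2=15=o, 47→(47−7)÷2=20=t, 47→(47−7)÷2=20=t, 17→(17−7)÷2=5=e, 43→(43−7)÷2=18=r.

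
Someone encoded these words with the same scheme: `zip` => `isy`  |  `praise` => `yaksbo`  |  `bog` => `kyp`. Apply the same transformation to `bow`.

The shift depends on letter class: consonant z→i is +9, but vowel i→s is +10. Two shifts are in play — +10 for a/e/i/o/u, +9 for every other letter.
On bow: b(cons)+9=k, o(vowel)+10=y, w(cons)+9=f.

kyf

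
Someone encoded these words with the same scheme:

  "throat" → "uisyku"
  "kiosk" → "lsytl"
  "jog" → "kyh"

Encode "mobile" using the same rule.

The shift depends on letter class: consonant t→u is +1, but vowel o→y is +10. Two shifts are in play — +10 for a/e/i/o/u, +1 for every other letter.
For mobile: m(cons)+1=n, o(vowel)+10=y, b(cons)+1=c, i(vowel)+10=s, l(cons)+1=m, e(vowel)+10=o.

nycsmo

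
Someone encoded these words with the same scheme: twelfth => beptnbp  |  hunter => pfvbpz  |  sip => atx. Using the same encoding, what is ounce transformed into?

zfvkp

The shift depends on letter class: consonant t→b is +8, but vowel e→p is +11. Two shifts are in play — +11 for a/e/i/o/u, +8 for every other letter.
Applying it to ounce: o(vowel)+11=z, u(vowel)+11=f, n(cons)+8=v, c(cons)+8=k, e(vowel)+11=p.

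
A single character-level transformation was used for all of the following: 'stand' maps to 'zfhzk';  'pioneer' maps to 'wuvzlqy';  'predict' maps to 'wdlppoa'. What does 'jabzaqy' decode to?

It's a Vigenère-style cipher with numeric key [7,12]: position i shifts by key[i mod 2].
Reversing it on jabzaqy: j−7=c, a−12=o, b−7=u, z−12=n, a−7=t, q−12=e, y−7=r.

counter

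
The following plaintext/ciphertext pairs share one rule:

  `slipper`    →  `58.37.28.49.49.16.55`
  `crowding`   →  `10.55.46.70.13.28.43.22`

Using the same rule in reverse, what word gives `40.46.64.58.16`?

mouse

s(#19)→58 and l(#12)→37: differences scale by 3, so n = 3·pos + 1. With a=1..z=26, the number is 3·pos + 1.
Undoing it on 40.46.64.58.16: 40→(40−1)÷3=13=m, 46→(46−1)÷3=15=o, 64→(64−1)÷3=21=u, 58→(58−1)÷3=19=s, 16→(16−1)÷3=5=e.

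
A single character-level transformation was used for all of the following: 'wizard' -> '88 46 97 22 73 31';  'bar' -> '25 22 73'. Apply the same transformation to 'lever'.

With a=1..z=26, the number is 3·pos + 19.
For lever: l=12→55, e=5→34, v=22→85, e=5→34, r=18→73.

55 34 85 34 73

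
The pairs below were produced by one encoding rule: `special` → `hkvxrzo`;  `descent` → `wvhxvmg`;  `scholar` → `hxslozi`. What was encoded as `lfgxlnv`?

outcome

Each pair mirrors across the alphabet (s↔h, p↔k, e↔v): positions sum to 25. Letters are reflected about the middle of the alphabet (position → 25−position): Atbash.
Undoing it on lfgxlnv: l↔o, f↔u, g↔t, x↔c, l↔o, n↔m, v↔e.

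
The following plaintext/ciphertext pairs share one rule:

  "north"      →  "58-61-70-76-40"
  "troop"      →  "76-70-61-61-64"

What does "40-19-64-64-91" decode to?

happy

n(#14)→58 and o(#15)→61: differences scale by 3, so n = 3·pos + 16. Each letter becomes 3×(its alphabet position, a=1..z=26) + 16.
Decoding 40-19-64-64-91: 40→(40−16)÷3=8=h, 19→(19−16)÷3=1=a, 64→(64−16)÷3=16=p, 64→(64−16)÷3=16=p, 91→(91−16)÷3=25=y.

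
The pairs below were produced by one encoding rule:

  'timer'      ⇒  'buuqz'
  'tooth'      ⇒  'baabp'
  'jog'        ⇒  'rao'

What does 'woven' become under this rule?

eadqv

The shift depends on letter class: consonant t→b is +8, but vowel i→u is +12. Two shifts are in play — +12 for a/e/i/o/u, +8 for every other letter.
For woven: w(cons)+8=e, o(vowel)+12=a, v(cons)+8=d, e(vowel)+12=q, n(cons)+8=v.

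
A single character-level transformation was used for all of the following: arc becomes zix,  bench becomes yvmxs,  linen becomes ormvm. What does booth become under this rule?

yllgs

Each pair mirrors across the alphabet (a↔z, r↔i, c↔x): positions sum to 25. This is the alphabet-reversal cipher (Atbash): a becomes z, b becomes y, etc.
On booth: b↔y, o↔l, o↔l, t↔g, h↔s.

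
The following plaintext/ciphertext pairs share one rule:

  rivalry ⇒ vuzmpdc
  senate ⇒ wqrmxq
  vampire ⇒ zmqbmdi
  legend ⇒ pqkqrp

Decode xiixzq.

Shifts by position in rivalry: pos 0: r→v (+4), pos 1: i→u (+12), pos 2: v→z (+4), pos 3: a→m (+12) — repeating every 2. It's a Vigenère-style cipher with numeric key [4,12]: position i shifts by key[i mod 2].
Undoing it on xiixzq: x−4=t, i−12=w, i−4=e, x−12=l, z−4=v, q−12=e.

twelve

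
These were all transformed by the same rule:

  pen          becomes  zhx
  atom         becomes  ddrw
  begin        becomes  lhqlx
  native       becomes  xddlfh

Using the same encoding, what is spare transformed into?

The shift depends on letter class: consonant p→z is +10, but vowel e→h is +3. Two shifts are in play — +3 for a/e/i/o/u, +10 for every other letter.
On spare: s(cons)+10=c, p(cons)+10=z, a(vowel)+3=d, r(cons)+10=b, e(vowel)+3=h.

czdbh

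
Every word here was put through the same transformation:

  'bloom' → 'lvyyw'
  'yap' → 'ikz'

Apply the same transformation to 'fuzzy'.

This is a Caesar cipher with shift 10.
For fuzzy: f+10=p, u+10=e, z+10=j, z+10=j, y+10=i.

pejji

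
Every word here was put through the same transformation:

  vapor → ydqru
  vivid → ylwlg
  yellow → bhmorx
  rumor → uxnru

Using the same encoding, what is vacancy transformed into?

Shifts by position in vapor: pos 0: v→y (+3), pos 1: a→d (+3), pos 2: p→q (+1), pos 3: o→r (+3), pos 4: r→u (+3) — repeating every 3. It's a Vigenère-style cipher with numeric key [3,3,1]: position i shifts by key[i mod 3].
Applying it to vacancy: v+3=y, a+3=d, c+1=d, a+3=d, n+3=q, c+1=d, y+3=b.

ydddqdb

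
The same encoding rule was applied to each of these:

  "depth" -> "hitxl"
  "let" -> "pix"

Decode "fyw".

Compare letters: d→h is +4, e→i is +4, p→t is +4 — a constant shift. It's a constant shift of +4 (ROT4).
Undoing it on fyw: f−4=b, y−4=u, w−4=s.

bus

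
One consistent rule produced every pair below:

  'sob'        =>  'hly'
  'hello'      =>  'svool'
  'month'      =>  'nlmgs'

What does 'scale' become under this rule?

Each pair mirrors across the alphabet (s↔h, o↔l, b↔y): positions sum to 25. Each letter is replaced by its mirror in the alphabet: a↔z, b↔y, c↔x, and so on (the Atbash cipher).
Applying it to scale: s↔h, c↔x, a↔z, l↔o, e↔v.

hxzov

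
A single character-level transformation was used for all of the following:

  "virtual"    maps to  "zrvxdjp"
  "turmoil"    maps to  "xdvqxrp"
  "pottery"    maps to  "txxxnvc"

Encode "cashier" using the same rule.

gjwlrnv

The shift depends on letter class: consonant v→z is +4, but vowel i→r is +9. The rule splits by letter class: vowels +9, consonants +4.
On cashier: c(cons)+4=g, a(vowel)+9=j, s(cons)+4=w, h(cons)+4=l, i(vowel)+9=r, e(vowel)+9=n, r(cons)+4=v.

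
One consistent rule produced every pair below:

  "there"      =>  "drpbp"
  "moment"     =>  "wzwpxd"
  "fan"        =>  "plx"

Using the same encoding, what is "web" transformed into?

gpl

The shift depends on letter class: consonant t→d is +10, but vowel e→p is +11. The rule splits by letter class: vowels +11, consonants +10.
For web: w(cons)+10=g, e(vowel)+11=p, b(cons)+10=l.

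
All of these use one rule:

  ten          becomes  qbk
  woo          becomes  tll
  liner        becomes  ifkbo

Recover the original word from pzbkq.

scent

Each letter is shifted forward by 23 in the alphabet (a Caesar shift of +23).
Reversing it on pzbkq: p−23=s, z−23=c, b−23=e, k−23=n, q−23=t.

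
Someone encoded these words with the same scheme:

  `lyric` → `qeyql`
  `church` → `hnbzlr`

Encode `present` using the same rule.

Each letter shifts forward by (position + 5), i.e. 5, 6, 7, … — the shift grows by one for each successive letter.
For present: p+5=u, r+6=x, e+7=l, s+8=a, e+9=n, n+10=x, t+11=e.

uxlanxe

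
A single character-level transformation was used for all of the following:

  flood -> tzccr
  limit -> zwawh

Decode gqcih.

scout

Every letter moves 14 places later in the alphabet, wrapping around z→a.
Decoding gqcih: g−14=s, q−14=c, c−14=o, i−14=u, h−14=t.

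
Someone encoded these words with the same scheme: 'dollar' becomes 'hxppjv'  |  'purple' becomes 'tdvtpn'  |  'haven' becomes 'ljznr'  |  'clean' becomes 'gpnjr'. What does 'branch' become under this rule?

The rule splits by letter class: vowels +9, consonants +4.
For branch: b(cons)+4=f, r(cons)+4=v, a(vowel)+9=j, n(cons)+4=r, c(cons)+4=g, h(cons)+4=l.

fvjrgl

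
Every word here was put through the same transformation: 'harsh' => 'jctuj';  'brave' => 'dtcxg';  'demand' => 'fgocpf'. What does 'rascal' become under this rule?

tcuecn

Compare letters: h→j is +2, a→c is +2, r→t is +2 — a constant shift. Each letter is shifted forward by 2 in the alphabet (a Caesar shift of +2).
Applying it to rascal: r+2=t, a+2=c, s+2=u, c+2=e, a+2=c, l+2=n.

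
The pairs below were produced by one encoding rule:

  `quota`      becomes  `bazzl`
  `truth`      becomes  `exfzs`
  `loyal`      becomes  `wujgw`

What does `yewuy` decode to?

A repeating key of period 2 is used — shifts +11, +6 over and over.
Undoing it on yewuy: y−11=n, e−6=y, w−11=l, u−6=o, y−11=n.

nylon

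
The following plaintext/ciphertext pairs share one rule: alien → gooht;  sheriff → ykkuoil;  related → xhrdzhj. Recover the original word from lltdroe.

Shifts by position in alien: pos 0: a→g (+6), pos 1: l→o (+3), pos 2: i→o (+6), pos 3: e→h (+3) — repeating every 2. It's a Vigenère-style cipher with numeric key [6,3]: position i shifts by key[i mod 2].
Decoding lltdroe: l−6=f, l−3=i, t−6=n, d−3=a, r−6=l, o−3=l, e−6=y.

finally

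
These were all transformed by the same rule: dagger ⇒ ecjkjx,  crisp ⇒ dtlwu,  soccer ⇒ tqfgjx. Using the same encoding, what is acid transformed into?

belh

In dagger: d→e is +1, a→c is +2, g→j is +3, g→k is +4 — the shift increases by 1 each position. The shift increases by 1 at each position, starting from +1: 1, 2, 3, ….
Applying it to acid: a+1=b, c+2=e, i+3=l, d+4=h.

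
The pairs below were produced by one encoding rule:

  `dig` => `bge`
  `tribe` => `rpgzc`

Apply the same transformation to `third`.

rfgpb

It's a constant shift of +24 (ROT24).
Applying it to third: t+24=r, h+24=f, i+24=g, r+24=p, d+24=b.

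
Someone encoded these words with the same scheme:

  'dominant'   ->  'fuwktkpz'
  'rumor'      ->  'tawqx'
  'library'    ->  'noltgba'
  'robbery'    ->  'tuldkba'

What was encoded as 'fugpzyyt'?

Shifts by position in dominant: pos 0: d→f (+2), pos 1: o→u (+6), pos 2: m→w (+10), pos 3: i→k (+2), pos 4: n→t (+6), pos 5: a→k (+10) — repeating every 3. A repeating key of period 3 is used — shifts +2, +6, +10 over and over.
Undoing it on fugpzyyt: f−2=d, u−6=o, g−10=w, p−2=n, z−6=t, y−10=o, y−2=w, t−6=n.

downtown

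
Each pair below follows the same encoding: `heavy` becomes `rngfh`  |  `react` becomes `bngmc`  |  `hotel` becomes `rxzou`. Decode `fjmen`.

Shifts by position in heavy: pos 0: h→r (+10), pos 1: e→n (+9), pos 2: a→g (+6), pos 3: v→f (+10), pos 4: y→h (+9) — repeating every 3. A repeating key of period 3 is used — shifts +10, +9, +6 over and over.
Undoing it on fjmen: f−10=v, j−9=a, m−6=g, e−10=u, n−9=e.

vague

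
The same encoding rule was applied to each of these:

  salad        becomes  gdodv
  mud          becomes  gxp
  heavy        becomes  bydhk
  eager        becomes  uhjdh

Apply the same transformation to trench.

kfqhuw

The output letters match the input read backwards, each shifted +3: salad reversed is dalas. Read the word backwards and shift each letter +3.
On trench: reverse → hcnert; then shift: h+3=k, c+3=f, n+3=q, e+3=h, r+3=u, t+3=w.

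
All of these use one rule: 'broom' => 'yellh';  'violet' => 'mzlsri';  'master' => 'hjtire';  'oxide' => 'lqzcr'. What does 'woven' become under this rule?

b(1)→y(24) and r(17)→e(4) fit y≡15x+9 (mod 26); the inverse of 15 mod 26 is 7. This is an affine cipher: with a=0,…,z=25, each position x becomes (15x+9) mod 26.
For woven: w(22)→15·22+9≡1=b; o(14)→15·14+9≡11=l; v(21)→15·21+9≡12=m; e(4)→15·4+9≡17=r; n(13)→15·13+9≡22=w (all mod 26).

blmrw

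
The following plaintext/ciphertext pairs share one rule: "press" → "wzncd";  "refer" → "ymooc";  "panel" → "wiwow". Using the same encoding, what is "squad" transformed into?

In press: p→w is +7, r→z is +8, e→n is +9, s→c is +10 — the shift increases by 1 each position. Each letter shifts forward by (position + 7), i.e. 7, 8, 9, … — the shift grows by one for each successive letter.
Applying it to squad: s+7=z, q+8=y, u+9=d, a+10=k, d+11=o.

zydko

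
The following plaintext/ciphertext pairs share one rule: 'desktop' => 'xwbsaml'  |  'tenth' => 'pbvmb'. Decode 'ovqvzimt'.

The output letters match the input read backwards, each shifted +8: desktop reversed is potksed. Read the word backwards and shift each letter +8.
Undoing it on ovqvzimt: shift back: o−8=g, v−8=n, q−8=i, v−8=n, z−8=r, i−8=a, m−8=e, t−8=l → gninrael; then reverse → learning.

learning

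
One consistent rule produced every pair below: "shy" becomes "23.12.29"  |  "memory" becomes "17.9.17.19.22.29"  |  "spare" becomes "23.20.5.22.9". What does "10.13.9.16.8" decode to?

s is letter #19 and maps to 23: an offset of 4. The number is (letter's place in the alphabet, a=1) + 4.
Decoding 10.13.9.16.8: 10→(10−4)÷1=6=f, 13→(13−4)÷1=9=i, 9→(9−4)÷1=5=e, 16→(16−4)÷1=12=l, 8→(8−4)÷1=4=d.

field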